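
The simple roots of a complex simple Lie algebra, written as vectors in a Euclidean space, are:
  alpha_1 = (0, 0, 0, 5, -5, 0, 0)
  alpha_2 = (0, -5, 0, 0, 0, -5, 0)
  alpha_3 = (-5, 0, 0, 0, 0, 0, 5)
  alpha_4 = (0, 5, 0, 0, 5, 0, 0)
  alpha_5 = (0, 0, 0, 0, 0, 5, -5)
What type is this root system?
Compute the Cartan integers a_ij = 2(alpha_i, alpha_j)/(alpha_j, alpha_j); the resulting 5x5 Cartan matrix is
[[2, 0, 0, -1, 0], [0, 2, 0, -1, -1], [0, 0, 2, 0, -1], [-1, -1, 0, 2, 0], [0, -1, -1, 0, 2]].
All simple roots have the same length, so the diagram is simply laced. The associated Dynkin diagram is a chain of 5 nodes with single edges (A_5), so the type is A_5 (the algebra sl(6)).

type A_5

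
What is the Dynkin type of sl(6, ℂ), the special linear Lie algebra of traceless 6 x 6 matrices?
This is sl(6), which has dimension 6^2 - 1 = 35 and rank 6 - 1 = 5 (a Cartan subalgebra is the diagonal traceless matrices). In the classification of classical Lie algebras, the special linear algebra sl(n+1) has type A_n; here n = 5, so the Dynkin diagram is a chain of 5 nodes with single edges (A_5). Hence the type is A_5.

A_5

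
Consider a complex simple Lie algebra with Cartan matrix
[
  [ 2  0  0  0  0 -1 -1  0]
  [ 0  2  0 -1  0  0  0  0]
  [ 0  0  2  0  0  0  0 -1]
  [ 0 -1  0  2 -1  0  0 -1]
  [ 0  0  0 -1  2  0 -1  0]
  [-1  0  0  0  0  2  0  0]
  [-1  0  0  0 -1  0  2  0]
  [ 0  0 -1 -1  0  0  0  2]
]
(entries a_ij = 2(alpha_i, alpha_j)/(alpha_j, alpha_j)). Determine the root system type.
E_8

The matrix has rank 8 with 2's on the diagonal. Reading the off-diagonal entries as Dynkin edges (a single edge where a_ij = a_ji = -1; a double or triple edge where a_ij * a_ji = 2 or 3), the diagram is a chain of 7 nodes with one extra node attached to the third node from one end (E_8). One simple-root ordering that puts it in standard form is (alpha_3, alpha_2, alpha_8, alpha_4, alpha_5, alpha_7, alpha_1, alpha_6). So the algebra is type E_8.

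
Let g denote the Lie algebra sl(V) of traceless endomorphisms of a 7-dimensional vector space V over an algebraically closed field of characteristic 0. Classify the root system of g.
This is sl(7), which has dimension 7^2 - 1 = 48 and rank 7 - 1 = 6 (a Cartan subalgebra is the diagonal traceless matrices). In the classification of classical Lie algebras, the special linear algebra sl(n+1) has type A_n; here n = 6, so the Dynkin diagram is a chain of 6 nodes with single edges (A_6). Hence the type is A_6.

A_6 (sl(7))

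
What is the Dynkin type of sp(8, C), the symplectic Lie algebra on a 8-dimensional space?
type C_4

This is sp(8), which has dimension 8(8+1)/2 = 36 and rank 8/2 = 4. In the classification of classical Lie algebras, the symplectic algebra sp(2n) has type C_n; here n = 4, so the Dynkin diagram is a chain of 4 nodes with a double edge at one end; the terminal node there is the unique long simple root (C_4). Hence the type is C_4.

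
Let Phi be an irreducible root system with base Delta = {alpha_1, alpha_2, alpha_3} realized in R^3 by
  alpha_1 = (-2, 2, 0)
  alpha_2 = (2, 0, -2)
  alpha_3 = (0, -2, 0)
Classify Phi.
B_3 (so(7))

Compute the Cartan integers a_ij = 2(alpha_i, alpha_j)/(alpha_j, alpha_j); the resulting 3x3 Cartan matrix is
[[2, -1, -2], [-1, 2, 0], [-1, 0, 2]].
The roots have two lengths (squared-length ratio 2:1); the short ones are alpha_{3}. The associated Dynkin diagram is a chain of 3 nodes with a double edge at one end; the terminal node there is the unique short simple root (B_3), so the type is B_3 (the algebra so(7)).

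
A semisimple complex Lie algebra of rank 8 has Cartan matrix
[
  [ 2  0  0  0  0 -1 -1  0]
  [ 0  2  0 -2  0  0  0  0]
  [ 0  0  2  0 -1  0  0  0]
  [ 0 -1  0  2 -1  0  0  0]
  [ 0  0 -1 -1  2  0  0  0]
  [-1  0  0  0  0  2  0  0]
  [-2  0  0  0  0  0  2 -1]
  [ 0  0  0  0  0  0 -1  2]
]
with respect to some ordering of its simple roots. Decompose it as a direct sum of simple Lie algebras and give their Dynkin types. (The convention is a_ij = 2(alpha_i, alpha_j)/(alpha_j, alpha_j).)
The diagram associated to this matrix has two connected components: the simple roots {alpha_2, alpha_3, alpha_4, alpha_5} form a chain of 4 nodes with a double edge at one end; the terminal node there is the unique long simple root (C_4), and {alpha_1, alpha_6, alpha_7, alpha_8} form a chain of 4 nodes with a double edge between the middle two (F_4). A semisimple Lie algebra decomposes uniquely as the direct sum of simple ideals, one per connected component of its Dynkin diagram, so g ≅ C_4 ⊕ F_4 (dimension 36 + 52 = 88).

C_4 (sp(8)) ⊕ F_4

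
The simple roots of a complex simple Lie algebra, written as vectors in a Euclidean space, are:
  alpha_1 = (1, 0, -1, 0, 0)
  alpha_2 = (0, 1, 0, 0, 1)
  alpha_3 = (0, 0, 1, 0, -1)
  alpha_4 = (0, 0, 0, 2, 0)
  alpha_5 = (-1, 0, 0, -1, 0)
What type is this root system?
Compute the Cartan integers a_ij = 2(alpha_i, alpha_j)/(alpha_j, alpha_j); the resulting 5x5 Cartan matrix is
[[2, 0, -1, 0, -1], [0, 2, -1, 0, 0], [-1, -1, 2, 0, 0], [0, 0, 0, 2, -2], [-1, 0, 0, -1, 2]].
The roots have two lengths (squared-length ratio 2:1); the short ones are alpha_{1,2,3,5}. The associated Dynkin diagram is a chain of 5 nodes with a double edge at one end; the terminal node there is the unique long simple root (C_5), so the type is C_5 (the algebra sp(10)).

type C_5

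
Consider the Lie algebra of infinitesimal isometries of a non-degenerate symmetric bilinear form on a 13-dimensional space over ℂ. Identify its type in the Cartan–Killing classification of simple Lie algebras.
B6

This is so(13) with 13 odd, which has dimension 13(13-1)/2 = 78 and rank (13-1)/2 = 6. In the classification of classical Lie algebras, the orthogonal algebra so(2n+1) in an odd number of variables has type B_n; here n = 6, so the Dynkin diagram is a chain of 6 nodes with a double edge at one end; the terminal node there is the unique short simple root (B_6). Hence the type is B_6.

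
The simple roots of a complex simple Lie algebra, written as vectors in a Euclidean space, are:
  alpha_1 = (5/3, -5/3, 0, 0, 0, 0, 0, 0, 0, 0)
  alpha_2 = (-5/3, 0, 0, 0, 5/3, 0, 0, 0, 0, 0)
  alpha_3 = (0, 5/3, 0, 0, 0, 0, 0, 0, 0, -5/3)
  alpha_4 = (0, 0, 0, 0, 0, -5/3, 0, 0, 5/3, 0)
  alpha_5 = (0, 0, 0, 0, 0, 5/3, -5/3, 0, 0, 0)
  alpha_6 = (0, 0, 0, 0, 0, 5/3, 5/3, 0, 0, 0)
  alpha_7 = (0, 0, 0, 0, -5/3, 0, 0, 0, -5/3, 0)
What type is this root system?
D_7 (so(14))

Compute the Cartan integers a_ij = 2(alpha_i, alpha_j)/(alpha_j, alpha_j); the resulting 7x7 Cartan matrix is
[[2, -1, -1, 0, 0, 0, 0], [-1, 2, 0, 0, 0, 0, -1], [-1, 0, 2, 0, 0, 0, 0], [0, 0, 0, 2, -1, -1, -1], [0, 0, 0, -1, 2, 0, 0], [0, 0, 0, -1, 0, 2, 0], [0, -1, 0, -1, 0, 0, 2]].
All simple roots have the same length, so the diagram is simply laced. The associated Dynkin diagram is a chain of 5 nodes with a fork of two nodes at one end (D_7), so the type is D_7 (the algebra so(14)).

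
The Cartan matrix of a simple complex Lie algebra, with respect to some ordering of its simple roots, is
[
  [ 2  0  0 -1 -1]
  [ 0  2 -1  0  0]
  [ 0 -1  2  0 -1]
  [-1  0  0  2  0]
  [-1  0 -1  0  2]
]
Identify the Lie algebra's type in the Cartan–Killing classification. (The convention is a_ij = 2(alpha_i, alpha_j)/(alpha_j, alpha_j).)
The matrix has rank 5 with 2's on the diagonal. Reading the off-diagonal entries as Dynkin edges (a single edge where a_ij = a_ji = -1; a double or triple edge where a_ij * a_ji = 2 or 3), the diagram is a chain of 5 nodes with single edges (A_5). One simple-root ordering that puts it in standard form is (alpha_2, alpha_3, alpha_5, alpha_1, alpha_4). So the algebra is type A_5, i.e. sl(6).

A_5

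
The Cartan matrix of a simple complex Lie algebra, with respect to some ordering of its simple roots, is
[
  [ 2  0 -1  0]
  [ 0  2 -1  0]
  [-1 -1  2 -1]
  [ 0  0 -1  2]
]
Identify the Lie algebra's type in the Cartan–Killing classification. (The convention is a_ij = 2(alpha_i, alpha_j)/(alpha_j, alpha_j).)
The matrix has rank 4 with 2's on the diagonal. Reading the off-diagonal entries as Dynkin edges (a single edge where a_ij = a_ji = -1; a double or triple edge where a_ij * a_ji = 2 or 3), the diagram is a chain of 2 nodes with a fork of two nodes at one end (D_4). One simple-root ordering that puts it in standard form is (alpha_1, alpha_3, alpha_2, alpha_4). So the algebra is type D_4, i.e. so(8).

D_4 (so(8))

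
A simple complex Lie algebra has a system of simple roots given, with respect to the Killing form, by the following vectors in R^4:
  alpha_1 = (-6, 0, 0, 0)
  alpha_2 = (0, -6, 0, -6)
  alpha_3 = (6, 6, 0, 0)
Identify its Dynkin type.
Compute the Cartan integers a_ij = 2(alpha_i, alpha_j)/(alpha_j, alpha_j); the resulting 3x3 Cartan matrix is
[[2, 0, -1], [0, 2, -1], [-2, -1, 2]].
The roots have two lengths (squared-length ratio 2:1); the short ones are alpha_{1}. The associated Dynkin diagram is a chain of 3 nodes with a double edge at one end; the terminal node there is the unique short simple root (B_3), so the type is B_3 (the algebra so(7)).

B_3 (so(7))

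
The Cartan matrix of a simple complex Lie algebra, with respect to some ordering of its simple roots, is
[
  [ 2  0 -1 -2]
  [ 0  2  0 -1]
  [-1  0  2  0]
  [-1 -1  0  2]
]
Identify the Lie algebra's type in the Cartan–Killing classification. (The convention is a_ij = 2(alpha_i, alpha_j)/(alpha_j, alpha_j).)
F_4

The matrix has rank 4 with 2's on the diagonal. Reading the off-diagonal entries as Dynkin edges (a single edge where a_ij = a_ji = -1; a double or triple edge where a_ij * a_ji = 2 or 3), the diagram is a chain of 4 nodes with a double edge between the middle two (F_4). One simple-root ordering that puts it in standard form is (alpha_3, alpha_1, alpha_4, alpha_2). So the algebra is type F_4.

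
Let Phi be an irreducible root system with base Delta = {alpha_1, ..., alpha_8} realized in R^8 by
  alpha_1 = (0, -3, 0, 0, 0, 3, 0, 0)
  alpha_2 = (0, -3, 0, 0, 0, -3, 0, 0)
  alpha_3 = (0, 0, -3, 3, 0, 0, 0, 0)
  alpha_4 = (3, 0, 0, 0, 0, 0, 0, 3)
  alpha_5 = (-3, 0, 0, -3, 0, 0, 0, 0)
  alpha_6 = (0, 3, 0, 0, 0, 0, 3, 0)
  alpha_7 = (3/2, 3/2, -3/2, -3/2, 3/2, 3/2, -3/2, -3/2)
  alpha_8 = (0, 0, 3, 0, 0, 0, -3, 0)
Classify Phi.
Compute the Cartan integers a_ij = 2(alpha_i, alpha_j)/(alpha_j, alpha_j); the resulting 8x8 Cartan matrix is
[[2, 0, 0, 0, 0, -1, 0, 0], [0, 2, 0, 0, 0, -1, -1, 0], [0, 0, 2, 0, -1, 0, 0, -1], [0, 0, 0, 2, -1, 0, 0, 0], [0, 0, -1, -1, 2, 0, 0, 0], [-1, -1, 0, 0, 0, 2, 0, -1], [0, -1, 0, 0, 0, 0, 2, 0], [0, 0, -1, 0, 0, -1, 0, 2]].
All simple roots have the same length, so the diagram is simply laced. The associated Dynkin diagram is a chain of 7 nodes with one extra node attached to the third node from one end (E_8), so the type is E_8.

E_8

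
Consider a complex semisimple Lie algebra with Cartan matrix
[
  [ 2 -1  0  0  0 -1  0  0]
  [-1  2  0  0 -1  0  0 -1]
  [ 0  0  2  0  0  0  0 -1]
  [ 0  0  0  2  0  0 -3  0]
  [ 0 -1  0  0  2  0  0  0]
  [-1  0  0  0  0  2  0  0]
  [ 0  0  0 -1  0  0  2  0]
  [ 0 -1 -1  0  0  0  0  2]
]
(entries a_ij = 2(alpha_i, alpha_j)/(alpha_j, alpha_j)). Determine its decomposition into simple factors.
The diagram associated to this matrix has two connected components: the simple roots {alpha_1, alpha_2, alpha_3, alpha_5, alpha_6, alpha_8} form a chain of 5 nodes with one extra node attached to the third node from one end (E_6), and {alpha_4, alpha_7} form two nodes joined by a triple edge (G_2). A semisimple Lie algebra decomposes uniquely as the direct sum of simple ideals, one per connected component of its Dynkin diagram, so g ≅ E_6 ⊕ G_2 (dimension 78 + 14 = 92).

E_6 + G_2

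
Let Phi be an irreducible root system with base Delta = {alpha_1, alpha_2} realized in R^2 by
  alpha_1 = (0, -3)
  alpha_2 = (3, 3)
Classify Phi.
B_2

Compute the Cartan integers a_ij = 2(alpha_i, alpha_j)/(alpha_j, alpha_j); the resulting 2x2 Cartan matrix is
[[2, -1], [-2, 2]].
The roots have two lengths (squared-length ratio 2:1); the short ones are alpha_{1}. The associated Dynkin diagram is a chain of 2 nodes with a double edge at one end; the terminal node there is the unique short simple root (B_2), so the type is B_2 (the algebra so(5)).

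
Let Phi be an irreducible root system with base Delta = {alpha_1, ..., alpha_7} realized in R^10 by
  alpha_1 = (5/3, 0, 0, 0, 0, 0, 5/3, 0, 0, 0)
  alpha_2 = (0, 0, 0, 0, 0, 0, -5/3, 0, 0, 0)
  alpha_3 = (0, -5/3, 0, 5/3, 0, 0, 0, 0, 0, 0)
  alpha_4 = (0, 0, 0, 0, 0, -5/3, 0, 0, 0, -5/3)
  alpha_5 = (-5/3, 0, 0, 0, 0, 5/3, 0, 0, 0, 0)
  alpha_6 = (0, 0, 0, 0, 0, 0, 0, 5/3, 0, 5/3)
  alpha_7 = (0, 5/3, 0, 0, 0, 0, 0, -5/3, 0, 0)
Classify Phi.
B7

Compute the Cartan integers a_ij = 2(alpha_i, alpha_j)/(alpha_j, alpha_j); the resulting 7x7 Cartan matrix is
[[2, -2, 0, 0, -1, 0, 0], [-1, 2, 0, 0, 0, 0, 0], [0, 0, 2, 0, 0, 0, -1], [0, 0, 0, 2, -1, -1, 0], [-1, 0, 0, -1, 2, 0, 0], [0, 0, 0, -1, 0, 2, -1], [0, 0, -1, 0, 0, -1, 2]].
The roots have two lengths (squared-length ratio 2:1); the short ones are alpha_{2}. The associated Dynkin diagram is a chain of 7 nodes with a double edge at one end; the terminal node there is the unique short simple root (B_7), so the type is B_7 (the algebra so(15)).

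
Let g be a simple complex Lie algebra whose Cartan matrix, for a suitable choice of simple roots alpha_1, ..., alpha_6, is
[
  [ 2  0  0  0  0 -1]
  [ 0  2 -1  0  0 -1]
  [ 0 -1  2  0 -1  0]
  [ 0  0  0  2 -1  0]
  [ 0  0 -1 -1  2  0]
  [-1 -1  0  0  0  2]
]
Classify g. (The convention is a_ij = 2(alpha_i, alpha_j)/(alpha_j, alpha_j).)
The matrix has rank 6 with 2's on the diagonal. Reading the off-diagonal entries as Dynkin edges (a single edge where a_ij = a_ji = -1; a double or triple edge where a_ij * a_ji = 2 or 3), the diagram is a chain of 6 nodes with single edges (A_6). One simple-root ordering that puts it in standard form is (alpha_4, alpha_5, alpha_3, alpha_2, alpha_6, alpha_1). So the algebra is type A_6, i.e. sl(7).

A_6 (sl(7))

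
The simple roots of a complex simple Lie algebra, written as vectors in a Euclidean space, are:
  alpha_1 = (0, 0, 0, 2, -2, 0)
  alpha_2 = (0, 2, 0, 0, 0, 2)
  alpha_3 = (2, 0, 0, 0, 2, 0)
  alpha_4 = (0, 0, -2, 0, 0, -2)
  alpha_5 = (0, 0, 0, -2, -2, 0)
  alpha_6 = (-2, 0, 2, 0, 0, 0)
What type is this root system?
Compute the Cartan integers a_ij = 2(alpha_i, alpha_j)/(alpha_j, alpha_j); the resulting 6x6 Cartan matrix is
[[2, 0, -1, 0, 0, 0], [0, 2, 0, -1, 0, 0], [-1, 0, 2, 0, -1, -1], [0, -1, 0, 2, 0, -1], [0, 0, -1, 0, 2, 0], [0, 0, -1, -1, 0, 2]].
All simple roots have the same length, so the diagram is simply laced. The associated Dynkin diagram is a chain of 4 nodes with a fork of two nodes at one end (D_6), so the type is D_6 (the algebra so(12)).

D_6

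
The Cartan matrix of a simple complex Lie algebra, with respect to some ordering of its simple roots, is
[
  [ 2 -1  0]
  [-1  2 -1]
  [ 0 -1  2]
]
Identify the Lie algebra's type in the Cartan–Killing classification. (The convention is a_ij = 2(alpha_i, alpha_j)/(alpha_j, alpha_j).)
A3

The matrix has rank 3 with 2's on the diagonal. Reading the off-diagonal entries as Dynkin edges (a single edge where a_ij = a_ji = -1; a double or triple edge where a_ij * a_ji = 2 or 3), the diagram is a chain of 3 nodes with single edges (A_3). One simple-root ordering that puts it in standard form is (alpha_1, alpha_2, alpha_3). So the algebra is type A_3, i.e. sl(4).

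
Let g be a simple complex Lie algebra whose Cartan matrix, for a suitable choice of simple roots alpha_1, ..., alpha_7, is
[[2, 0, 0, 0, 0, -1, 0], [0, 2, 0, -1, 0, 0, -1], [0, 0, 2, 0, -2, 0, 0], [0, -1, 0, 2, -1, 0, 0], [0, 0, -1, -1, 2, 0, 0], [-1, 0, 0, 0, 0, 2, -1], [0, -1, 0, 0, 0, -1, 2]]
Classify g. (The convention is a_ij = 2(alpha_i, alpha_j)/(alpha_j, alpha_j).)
The matrix has rank 7 with 2's on the diagonal. Reading the off-diagonal entries as Dynkin edges (a single edge where a_ij = a_ji = -1; a double or triple edge where a_ij * a_ji = 2 or 3), the diagram is a chain of 7 nodes with a double edge at one end; the terminal node there is the unique long simple root (C_7). One simple-root ordering that puts it in standard form is (alpha_1, alpha_6, alpha_7, alpha_2, alpha_4, alpha_5, alpha_3). So the algebra is type C_7, i.e. sp(14).

C_7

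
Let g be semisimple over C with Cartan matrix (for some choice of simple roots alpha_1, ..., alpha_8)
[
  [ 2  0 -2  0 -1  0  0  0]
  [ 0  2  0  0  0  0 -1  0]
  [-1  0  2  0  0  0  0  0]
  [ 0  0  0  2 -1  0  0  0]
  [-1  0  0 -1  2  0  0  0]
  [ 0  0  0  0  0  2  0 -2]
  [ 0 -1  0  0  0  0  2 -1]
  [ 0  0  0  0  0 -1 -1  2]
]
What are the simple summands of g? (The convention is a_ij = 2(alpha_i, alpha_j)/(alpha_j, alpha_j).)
The diagram associated to this matrix has two connected components: the simple roots {alpha_1, alpha_3, alpha_4, alpha_5} form a chain of 4 nodes with a double edge at one end; the terminal node there is the unique short simple root (B_4), and {alpha_2, alpha_6, alpha_7, alpha_8} form a chain of 4 nodes with a double edge at one end; the terminal node there is the unique long simple root (C_4). A semisimple Lie algebra decomposes uniquely as the direct sum of simple ideals, one per connected component of its Dynkin diagram, so g ≅ B_4 ⊕ C_4 (dimension 36 + 36 = 72).

B_4 ⊕ C_4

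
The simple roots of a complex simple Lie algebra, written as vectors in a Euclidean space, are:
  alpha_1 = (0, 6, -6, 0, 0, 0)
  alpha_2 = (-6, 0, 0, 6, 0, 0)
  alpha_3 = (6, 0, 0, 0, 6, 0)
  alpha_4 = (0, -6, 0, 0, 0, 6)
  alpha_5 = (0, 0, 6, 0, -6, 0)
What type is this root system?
Compute the Cartan integers a_ij = 2(alpha_i, alpha_j)/(alpha_j, alpha_j); the resulting 5x5 Cartan matrix is
[[2, 0, 0, -1, -1], [0, 2, -1, 0, 0], [0, -1, 2, 0, -1], [-1, 0, 0, 2, 0], [-1, 0, -1, 0, 2]].
All simple roots have the same length, so the diagram is simply laced. The associated Dynkin diagram is a chain of 5 nodes with single edges (A_5), so the type is A_5 (the algebra sl(6)).

A5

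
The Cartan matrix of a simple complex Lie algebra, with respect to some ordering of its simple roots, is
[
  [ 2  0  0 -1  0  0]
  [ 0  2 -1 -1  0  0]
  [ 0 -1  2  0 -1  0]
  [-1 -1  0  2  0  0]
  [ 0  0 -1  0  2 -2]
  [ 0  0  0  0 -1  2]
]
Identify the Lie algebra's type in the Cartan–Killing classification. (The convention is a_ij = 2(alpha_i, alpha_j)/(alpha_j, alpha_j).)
type B_6

The matrix has rank 6 with 2's on the diagonal. Reading the off-diagonal entries as Dynkin edges (a single edge where a_ij = a_ji = -1; a double or triple edge where a_ij * a_ji = 2 or 3), the diagram is a chain of 6 nodes with a double edge at one end; the terminal node there is the unique short simple root (B_6). One simple-root ordering that puts it in standard form is (alpha_1, alpha_4, alpha_2, alpha_3, alpha_5, alpha_6). So the algebra is type B_6, i.e. so(13).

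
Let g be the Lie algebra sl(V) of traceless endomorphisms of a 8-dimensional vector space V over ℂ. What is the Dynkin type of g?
A7

This is sl(8), which has dimension 8^2 - 1 = 63 and rank 8 - 1 = 7 (a Cartan subalgebra is the diagonal traceless matrices). In the classification of classical Lie algebras, the special linear algebra sl(n+1) has type A_n; here n = 7, so the Dynkin diagram is a chain of 7 nodes with single edges (A_7). Hence the type is A_7.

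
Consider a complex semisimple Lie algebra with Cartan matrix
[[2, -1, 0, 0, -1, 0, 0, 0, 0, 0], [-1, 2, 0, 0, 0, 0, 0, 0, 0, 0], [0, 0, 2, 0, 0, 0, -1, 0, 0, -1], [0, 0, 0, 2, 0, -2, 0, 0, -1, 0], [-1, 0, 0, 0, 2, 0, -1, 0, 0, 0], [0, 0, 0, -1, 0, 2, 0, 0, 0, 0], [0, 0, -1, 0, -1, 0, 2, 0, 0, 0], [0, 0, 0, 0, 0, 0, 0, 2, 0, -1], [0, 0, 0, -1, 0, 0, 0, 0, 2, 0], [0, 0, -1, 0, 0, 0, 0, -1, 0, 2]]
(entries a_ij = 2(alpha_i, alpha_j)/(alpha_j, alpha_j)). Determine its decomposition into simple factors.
A_7 ⊕ B_3

The diagram associated to this matrix has two connected components: the simple roots {alpha_1, alpha_2, alpha_3, alpha_5, alpha_7, alpha_8, alpha_10} form a chain of 7 nodes with single edges (A_7), and {alpha_4, alpha_6, alpha_9} form a chain of 3 nodes with a double edge at one end; the terminal node there is the unique short simple root (B_3). A semisimple Lie algebra decomposes uniquely as the direct sum of simple ideals, one per connected component of its Dynkin diagram, so g ≅ A_7 ⊕ B_3 (dimension 63 + 21 = 84).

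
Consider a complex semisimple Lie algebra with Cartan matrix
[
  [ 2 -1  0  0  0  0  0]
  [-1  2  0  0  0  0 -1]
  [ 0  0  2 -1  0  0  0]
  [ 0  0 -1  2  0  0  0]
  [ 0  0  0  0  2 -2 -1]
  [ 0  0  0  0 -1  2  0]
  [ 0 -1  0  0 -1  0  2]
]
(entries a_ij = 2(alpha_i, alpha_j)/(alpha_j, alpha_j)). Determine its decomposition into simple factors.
type A_2 ⊕ type B_5

The diagram associated to this matrix has two connected components: the simple roots {alpha_3, alpha_4} form a chain of 2 nodes with single edges (A_2), and {alpha_1, alpha_2, alpha_5, alpha_6, alpha_7} form a chain of 5 nodes with a double edge at one end; the terminal node there is the unique short simple root (B_5). A semisimple Lie algebra decomposes uniquely as the direct sum of simple ideals, one per connected component of its Dynkin diagram, so g ≅ A_2 ⊕ B_5 (dimension 8 + 55 = 63).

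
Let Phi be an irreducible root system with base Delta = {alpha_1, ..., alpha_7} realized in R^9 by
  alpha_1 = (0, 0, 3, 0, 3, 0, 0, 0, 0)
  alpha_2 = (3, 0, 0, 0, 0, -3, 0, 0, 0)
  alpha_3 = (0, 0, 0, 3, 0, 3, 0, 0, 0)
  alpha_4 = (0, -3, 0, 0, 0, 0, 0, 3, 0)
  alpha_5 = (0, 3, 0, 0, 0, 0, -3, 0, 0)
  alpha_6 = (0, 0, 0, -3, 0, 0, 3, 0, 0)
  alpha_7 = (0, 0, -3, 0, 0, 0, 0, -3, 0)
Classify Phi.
Compute the Cartan integers a_ij = 2(alpha_i, alpha_j)/(alpha_j, alpha_j); the resulting 7x7 Cartan matrix is
[[2, 0, 0, 0, 0, 0, -1], [0, 2, -1, 0, 0, 0, 0], [0, -1, 2, 0, 0, -1, 0], [0, 0, 0, 2, -1, 0, -1], [0, 0, 0, -1, 2, -1, 0], [0, 0, -1, 0, -1, 2, 0], [-1, 0, 0, -1, 0, 0, 2]].
All simple roots have the same length, so the diagram is simply laced. The associated Dynkin diagram is a chain of 7 nodes with single edges (A_7), so the type is A_7 (the algebra sl(8)).

A7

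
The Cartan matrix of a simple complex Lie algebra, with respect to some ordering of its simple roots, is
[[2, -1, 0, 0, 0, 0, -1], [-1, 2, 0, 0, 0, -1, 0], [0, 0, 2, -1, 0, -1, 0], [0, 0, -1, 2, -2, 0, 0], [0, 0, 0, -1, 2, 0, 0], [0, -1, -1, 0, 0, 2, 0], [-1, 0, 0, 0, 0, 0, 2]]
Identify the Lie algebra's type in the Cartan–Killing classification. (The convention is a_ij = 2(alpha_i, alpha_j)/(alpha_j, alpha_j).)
B_7 (so(15))

The matrix has rank 7 with 2's on the diagonal. Reading the off-diagonal entries as Dynkin edges (a single edge where a_ij = a_ji = -1; a double or triple edge where a_ij * a_ji = 2 or 3), the diagram is a chain of 7 nodes with a double edge at one end; the terminal node there is the unique short simple root (B_7). One simple-root ordering that puts it in standard form is (alpha_7, alpha_1, alpha_2, alpha_6, alpha_3, alpha_4, alpha_5). So the algebra is type B_7, i.e. so(15).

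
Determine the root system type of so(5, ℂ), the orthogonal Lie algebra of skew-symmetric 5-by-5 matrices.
This is so(5) with 5 odd, which has dimension 5(5-1)/2 = 10 and rank (5-1)/2 = 2. In the classification of classical Lie algebras, the orthogonal algebra so(2n+1) in an odd number of variables has type B_n; here n = 2, so the Dynkin diagram is a chain of 2 nodes with a double edge at one end; the terminal node there is the unique short simple root (B_2). Hence the type is B_2.

B_2 (so(5))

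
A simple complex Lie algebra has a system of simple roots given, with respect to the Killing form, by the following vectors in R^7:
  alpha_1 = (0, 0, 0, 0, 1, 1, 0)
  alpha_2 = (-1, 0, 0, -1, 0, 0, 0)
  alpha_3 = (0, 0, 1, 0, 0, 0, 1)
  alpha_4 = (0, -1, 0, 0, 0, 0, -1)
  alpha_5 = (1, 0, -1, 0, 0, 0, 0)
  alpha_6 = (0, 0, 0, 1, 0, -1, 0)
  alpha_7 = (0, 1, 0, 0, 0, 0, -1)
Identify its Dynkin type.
D_7 (so(14))

Compute the Cartan integers a_ij = 2(alpha_i, alpha_j)/(alpha_j, alpha_j); the resulting 7x7 Cartan matrix is
[[2, 0, 0, 0, 0, -1, 0], [0, 2, 0, 0, -1, -1, 0], [0, 0, 2, -1, -1, 0, -1], [0, 0, -1, 2, 0, 0, 0], [0, -1, -1, 0, 2, 0, 0], [-1, -1, 0, 0, 0, 2, 0], [0, 0, -1, 0, 0, 0, 2]].
All simple roots have the same length, so the diagram is simply laced. The associated Dynkin diagram is a chain of 5 nodes with a fork of two nodes at one end (D_7), so the type is D_7 (the algebra so(14)).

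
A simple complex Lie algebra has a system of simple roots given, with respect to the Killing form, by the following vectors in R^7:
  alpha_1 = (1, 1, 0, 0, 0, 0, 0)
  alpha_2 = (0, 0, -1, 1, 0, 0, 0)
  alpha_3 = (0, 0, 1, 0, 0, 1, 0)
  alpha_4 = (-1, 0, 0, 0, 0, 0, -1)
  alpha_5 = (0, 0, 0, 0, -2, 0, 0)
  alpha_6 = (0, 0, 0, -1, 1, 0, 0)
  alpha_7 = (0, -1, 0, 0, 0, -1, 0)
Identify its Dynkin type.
Compute the Cartan integers a_ij = 2(alpha_i, alpha_j)/(alpha_j, alpha_j); the resulting 7x7 Cartan matrix is
[[2, 0, 0, -1, 0, 0, -1], [0, 2, -1, 0, 0, -1, 0], [0, -1, 2, 0, 0, 0, -1], [-1, 0, 0, 2, 0, 0, 0], [0, 0, 0, 0, 2, -2, 0], [0, -1, 0, 0, -1, 2, 0], [-1, 0, -1, 0, 0, 0, 2]].
The roots have two lengths (squared-length ratio 2:1); the short ones are alpha_{1,2,3,4,6,7}. The associated Dynkin diagram is a chain of 7 nodes with a double edge at one end; the terminal node there is the unique long simple root (C_7), so the type is C_7 (the algebra sp(14)).

C_7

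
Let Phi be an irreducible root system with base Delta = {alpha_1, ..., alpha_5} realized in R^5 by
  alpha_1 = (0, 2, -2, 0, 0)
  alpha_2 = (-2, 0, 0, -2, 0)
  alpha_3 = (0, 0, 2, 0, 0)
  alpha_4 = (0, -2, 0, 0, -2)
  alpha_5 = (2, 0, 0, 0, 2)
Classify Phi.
Compute the Cartan integers a_ij = 2(alpha_i, alpha_j)/(alpha_j, alpha_j); the resulting 5x5 Cartan matrix is
[[2, 0, -2, -1, 0], [0, 2, 0, 0, -1], [-1, 0, 2, 0, 0], [-1, 0, 0, 2, -1], [0, -1, 0, -1, 2]].
The roots have two lengths (squared-length ratio 2:1); the short ones are alpha_{3}. The associated Dynkin diagram is a chain of 5 nodes with a double edge at one end; the terminal node there is the unique short simple root (B_5), so the type is B_5 (the algebra so(11)).

type B_5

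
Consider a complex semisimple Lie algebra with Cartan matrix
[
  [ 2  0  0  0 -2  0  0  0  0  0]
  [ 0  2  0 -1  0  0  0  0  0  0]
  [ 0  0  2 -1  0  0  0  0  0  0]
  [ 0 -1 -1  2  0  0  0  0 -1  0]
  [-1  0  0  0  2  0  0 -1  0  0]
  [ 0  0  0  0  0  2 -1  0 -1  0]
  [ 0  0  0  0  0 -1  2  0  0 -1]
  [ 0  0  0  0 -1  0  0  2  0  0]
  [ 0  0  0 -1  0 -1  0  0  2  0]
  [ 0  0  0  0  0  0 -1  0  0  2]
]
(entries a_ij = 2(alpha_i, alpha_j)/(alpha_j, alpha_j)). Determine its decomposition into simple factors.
The diagram associated to this matrix has two connected components: the simple roots {alpha_1, alpha_5, alpha_8} form a chain of 3 nodes with a double edge at one end; the terminal node there is the unique long simple root (C_3), and {alpha_2, alpha_3, alpha_4, alpha_6, alpha_7, alpha_9, alpha_10} form a chain of 5 nodes with a fork of two nodes at one end (D_7). A semisimple Lie algebra decomposes uniquely as the direct sum of simple ideals, one per connected component of its Dynkin diagram, so g ≅ C_3 ⊕ D_7 (dimension 21 + 91 = 112).

C3 + D7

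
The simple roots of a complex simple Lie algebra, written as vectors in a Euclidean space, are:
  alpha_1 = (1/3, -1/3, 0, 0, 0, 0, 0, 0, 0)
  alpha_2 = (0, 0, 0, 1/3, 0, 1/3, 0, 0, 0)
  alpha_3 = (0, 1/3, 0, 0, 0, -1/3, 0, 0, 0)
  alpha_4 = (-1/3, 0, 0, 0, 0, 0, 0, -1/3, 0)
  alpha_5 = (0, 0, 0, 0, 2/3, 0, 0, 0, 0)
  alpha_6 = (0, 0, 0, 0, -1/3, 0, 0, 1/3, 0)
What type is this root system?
type C_6

Compute the Cartan integers a_ij = 2(alpha_i, alpha_j)/(alpha_j, alpha_j); the resulting 6x6 Cartan matrix is
[[2, 0, -1, -1, 0, 0], [0, 2, -1, 0, 0, 0], [-1, -1, 2, 0, 0, 0], [-1, 0, 0, 2, 0, -1], [0, 0, 0, 0, 2, -2], [0, 0, 0, -1, -1, 2]].
The roots have two lengths (squared-length ratio 2:1); the short ones are alpha_{1,2,3,4,6}. The associated Dynkin diagram is a chain of 6 nodes with a double edge at one end; the terminal node there is the unique long simple root (C_6), so the type is C_6 (the algebra sp(12)).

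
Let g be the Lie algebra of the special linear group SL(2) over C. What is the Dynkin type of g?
This is sl(2), which has dimension 2^2 - 1 = 3 and rank 2 - 1 = 1 (a Cartan subalgebra is the diagonal traceless matrices). In the classification of classical Lie algebras, the special linear algebra sl(n+1) has type A_n; here n = 1, so the Dynkin diagram is a chain of 1 nodes with single edges (A_1). Hence the type is A_1.

A_1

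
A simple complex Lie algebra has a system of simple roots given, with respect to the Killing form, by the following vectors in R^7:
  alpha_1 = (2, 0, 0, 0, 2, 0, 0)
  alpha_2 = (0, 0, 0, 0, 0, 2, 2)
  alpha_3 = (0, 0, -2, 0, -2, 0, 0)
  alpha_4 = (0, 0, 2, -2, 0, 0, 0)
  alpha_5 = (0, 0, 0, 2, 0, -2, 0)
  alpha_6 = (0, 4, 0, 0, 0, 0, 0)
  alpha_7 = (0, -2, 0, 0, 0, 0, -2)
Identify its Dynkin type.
C_7

Compute the Cartan integers a_ij = 2(alpha_i, alpha_j)/(alpha_j, alpha_j); the resulting 7x7 Cartan matrix is
[[2, 0, -1, 0, 0, 0, 0], [0, 2, 0, 0, -1, 0, -1], [-1, 0, 2, -1, 0, 0, 0], [0, 0, -1, 2, -1, 0, 0], [0, -1, 0, -1, 2, 0, 0], [0, 0, 0, 0, 0, 2, -2], [0, -1, 0, 0, 0, -1, 2]].
The roots have two lengths (squared-length ratio 2:1); the short ones are alpha_{1,2,3,4,5,7}. The associated Dynkin diagram is a chain of 7 nodes with a double edge at one end; the terminal node there is the unique long simple root (C_7), so the type is C_7 (the algebra sp(14)).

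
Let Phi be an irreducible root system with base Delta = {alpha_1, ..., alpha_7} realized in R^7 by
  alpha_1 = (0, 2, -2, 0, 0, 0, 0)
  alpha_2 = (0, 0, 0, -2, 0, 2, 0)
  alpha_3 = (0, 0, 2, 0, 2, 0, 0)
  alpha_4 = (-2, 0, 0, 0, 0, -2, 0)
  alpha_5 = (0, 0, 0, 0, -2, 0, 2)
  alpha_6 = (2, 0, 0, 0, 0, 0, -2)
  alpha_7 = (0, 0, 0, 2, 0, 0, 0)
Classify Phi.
Compute the Cartan integers a_ij = 2(alpha_i, alpha_j)/(alpha_j, alpha_j); the resulting 7x7 Cartan matrix is
[[2, 0, -1, 0, 0, 0, 0], [0, 2, 0, -1, 0, 0, -2], [-1, 0, 2, 0, -1, 0, 0], [0, -1, 0, 2, 0, -1, 0], [0, 0, -1, 0, 2, -1, 0], [0, 0, 0, -1, -1, 2, 0], [0, -1, 0, 0, 0, 0, 2]].
The roots have two lengths (squared-length ratio 2:1); the short ones are alpha_{7}. The associated Dynkin diagram is a chain of 7 nodes with a double edge at one end; the terminal node there is the unique short simple root (B_7), so the type is B_7 (the algebra so(15)).

B7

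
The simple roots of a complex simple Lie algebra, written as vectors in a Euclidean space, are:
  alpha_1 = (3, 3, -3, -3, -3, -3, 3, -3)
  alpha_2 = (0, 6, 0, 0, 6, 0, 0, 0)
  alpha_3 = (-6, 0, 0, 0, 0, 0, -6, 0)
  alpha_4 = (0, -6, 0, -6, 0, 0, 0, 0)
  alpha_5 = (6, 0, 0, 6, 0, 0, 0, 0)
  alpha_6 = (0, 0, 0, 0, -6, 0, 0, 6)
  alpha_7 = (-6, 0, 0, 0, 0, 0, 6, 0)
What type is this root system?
Compute the Cartan integers a_ij = 2(alpha_i, alpha_j)/(alpha_j, alpha_j); the resulting 7x7 Cartan matrix is
[[2, 0, -1, 0, 0, 0, 0], [0, 2, 0, -1, 0, -1, 0], [-1, 0, 2, 0, -1, 0, 0], [0, -1, 0, 2, -1, 0, 0], [0, 0, -1, -1, 2, 0, -1], [0, -1, 0, 0, 0, 2, 0], [0, 0, 0, 0, -1, 0, 2]].
All simple roots have the same length, so the diagram is simply laced. The associated Dynkin diagram is a chain of 6 nodes with one extra node attached to the third node from one end (E_7), so the type is E_7.

E_7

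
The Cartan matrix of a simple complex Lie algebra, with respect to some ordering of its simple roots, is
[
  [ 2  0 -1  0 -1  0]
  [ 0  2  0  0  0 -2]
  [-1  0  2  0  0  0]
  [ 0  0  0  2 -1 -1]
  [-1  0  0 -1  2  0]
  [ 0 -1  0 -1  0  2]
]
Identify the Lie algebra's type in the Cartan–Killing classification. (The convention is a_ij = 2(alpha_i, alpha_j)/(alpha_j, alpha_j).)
The matrix has rank 6 with 2's on the diagonal. Reading the off-diagonal entries as Dynkin edges (a single edge where a_ij = a_ji = -1; a double or triple edge where a_ij * a_ji = 2 or 3), the diagram is a chain of 6 nodes with a double edge at one end; the terminal node there is the unique long simple root (C_6). One simple-root ordering that puts it in standard form is (alpha_3, alpha_1, alpha_5, alpha_4, alpha_6, alpha_2). So the algebra is type C_6, i.e. sp(12).

type C_6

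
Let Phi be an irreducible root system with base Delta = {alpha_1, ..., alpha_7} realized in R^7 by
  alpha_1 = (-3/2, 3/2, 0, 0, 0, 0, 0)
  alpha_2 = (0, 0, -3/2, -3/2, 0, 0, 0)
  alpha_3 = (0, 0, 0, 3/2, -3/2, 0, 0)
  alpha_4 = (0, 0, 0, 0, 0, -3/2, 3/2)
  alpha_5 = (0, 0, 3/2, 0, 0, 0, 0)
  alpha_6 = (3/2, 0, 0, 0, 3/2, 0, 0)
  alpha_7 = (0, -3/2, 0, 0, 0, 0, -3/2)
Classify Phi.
B7

Compute the Cartan integers a_ij = 2(alpha_i, alpha_j)/(alpha_j, alpha_j); the resulting 7x7 Cartan matrix is
[[2, 0, 0, 0, 0, -1, -1], [0, 2, -1, 0, -2, 0, 0], [0, -1, 2, 0, 0, -1, 0], [0, 0, 0, 2, 0, 0, -1], [0, -1, 0, 0, 2, 0, 0], [-1, 0, -1, 0, 0, 2, 0], [-1, 0, 0, -1, 0, 0, 2]].
The roots have two lengths (squared-length ratio 2:1); the short ones are alpha_{5}. The associated Dynkin diagram is a chain of 7 nodes with a double edge at one end; the terminal node there is the unique short simple root (B_7), so the type is B_7 (the algebra so(15)).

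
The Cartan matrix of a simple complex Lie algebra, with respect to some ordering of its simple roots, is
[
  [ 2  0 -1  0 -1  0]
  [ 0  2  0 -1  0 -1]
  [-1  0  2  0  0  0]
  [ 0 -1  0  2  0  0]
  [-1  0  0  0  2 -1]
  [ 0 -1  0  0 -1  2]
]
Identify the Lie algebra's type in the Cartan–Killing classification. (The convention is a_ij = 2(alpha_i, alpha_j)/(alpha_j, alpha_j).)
The matrix has rank 6 with 2's on the diagonal. Reading the off-diagonal entries as Dynkin edges (a single edge where a_ij = a_ji = -1; a double or triple edge where a_ij * a_ji = 2 or 3), the diagram is a chain of 6 nodes with single edges (A_6). One simple-root ordering that puts it in standard form is (alpha_4, alpha_2, alpha_6, alpha_5, alpha_1, alpha_3). So the algebra is type A_6, i.e. sl(7).

A_6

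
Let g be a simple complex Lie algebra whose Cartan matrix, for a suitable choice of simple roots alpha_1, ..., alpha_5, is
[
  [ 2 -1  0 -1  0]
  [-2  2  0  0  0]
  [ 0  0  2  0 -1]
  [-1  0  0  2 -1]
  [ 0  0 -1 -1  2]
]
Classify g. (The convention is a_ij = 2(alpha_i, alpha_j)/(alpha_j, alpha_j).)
The matrix has rank 5 with 2's on the diagonal. Reading the off-diagonal entries as Dynkin edges (a single edge where a_ij = a_ji = -1; a double or triple edge where a_ij * a_ji = 2 or 3), the diagram is a chain of 5 nodes with a double edge at one end; the terminal node there is the unique long simple root (C_5). One simple-root ordering that puts it in standard form is (alpha_3, alpha_5, alpha_4, alpha_1, alpha_2). So the algebra is type C_5, i.e. sp(10).

C_5 (sp(10))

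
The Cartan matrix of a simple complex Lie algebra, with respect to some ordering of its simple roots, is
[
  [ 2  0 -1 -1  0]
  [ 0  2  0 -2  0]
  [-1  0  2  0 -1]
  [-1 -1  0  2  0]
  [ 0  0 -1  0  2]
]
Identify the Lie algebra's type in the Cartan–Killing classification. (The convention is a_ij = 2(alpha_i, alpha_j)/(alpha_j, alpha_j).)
The matrix has rank 5 with 2's on the diagonal. Reading the off-diagonal entries as Dynkin edges (a single edge where a_ij = a_ji = -1; a double or triple edge where a_ij * a_ji = 2 or 3), the diagram is a chain of 5 nodes with a double edge at one end; the terminal node there is the unique long simple root (C_5). One simple-root ordering that puts it in standard form is (alpha_5, alpha_3, alpha_1, alpha_4, alpha_2). So the algebra is type C_5, i.e. sp(10).

type C_5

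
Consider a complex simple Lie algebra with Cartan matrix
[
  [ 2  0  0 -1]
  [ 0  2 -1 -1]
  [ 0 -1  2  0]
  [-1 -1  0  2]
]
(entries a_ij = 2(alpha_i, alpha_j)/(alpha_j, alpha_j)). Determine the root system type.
The matrix has rank 4 with 2's on the diagonal. Reading the off-diagonal entries as Dynkin edges (a single edge where a_ij = a_ji = -1; a double or triple edge where a_ij * a_ji = 2 or 3), the diagram is a chain of 4 nodes with single edges (A_4). One simple-root ordering that puts it in standard form is (alpha_1, alpha_4, alpha_2, alpha_3). So the algebra is type A_4, i.e. sl(5).

A_4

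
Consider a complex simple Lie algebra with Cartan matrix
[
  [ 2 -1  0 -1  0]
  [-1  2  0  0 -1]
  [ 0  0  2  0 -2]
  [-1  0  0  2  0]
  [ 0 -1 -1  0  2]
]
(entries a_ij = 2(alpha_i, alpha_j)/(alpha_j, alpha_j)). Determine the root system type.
C5

The matrix has rank 5 with 2's on the diagonal. Reading the off-diagonal entries as Dynkin edges (a single edge where a_ij = a_ji = -1; a double or triple edge where a_ij * a_ji = 2 or 3), the diagram is a chain of 5 nodes with a double edge at one end; the terminal node there is the unique long simple root (C_5). One simple-root ordering that puts it in standard form is (alpha_4, alpha_1, alpha_2, alpha_5, alpha_3). So the algebra is type C_5, i.e. sp(10).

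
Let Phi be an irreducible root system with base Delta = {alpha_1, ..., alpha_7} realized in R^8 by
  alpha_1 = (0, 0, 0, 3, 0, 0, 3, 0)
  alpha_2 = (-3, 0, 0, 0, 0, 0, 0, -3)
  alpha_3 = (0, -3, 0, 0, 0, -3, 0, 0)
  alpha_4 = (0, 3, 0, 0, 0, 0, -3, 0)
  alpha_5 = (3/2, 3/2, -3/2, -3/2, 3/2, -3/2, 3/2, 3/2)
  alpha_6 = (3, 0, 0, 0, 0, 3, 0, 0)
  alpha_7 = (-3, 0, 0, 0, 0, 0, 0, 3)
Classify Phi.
type E_7

Compute the Cartan integers a_ij = 2(alpha_i, alpha_j)/(alpha_j, alpha_j); the resulting 7x7 Cartan matrix is
[[2, 0, 0, -1, 0, 0, 0], [0, 2, 0, 0, -1, -1, 0], [0, 0, 2, -1, 0, -1, 0], [-1, 0, -1, 2, 0, 0, 0], [0, -1, 0, 0, 2, 0, 0], [0, -1, -1, 0, 0, 2, -1], [0, 0, 0, 0, 0, -1, 2]].
All simple roots have the same length, so the diagram is simply laced. The associated Dynkin diagram is a chain of 6 nodes with one extra node attached to the third node from one end (E_7), so the type is E_7.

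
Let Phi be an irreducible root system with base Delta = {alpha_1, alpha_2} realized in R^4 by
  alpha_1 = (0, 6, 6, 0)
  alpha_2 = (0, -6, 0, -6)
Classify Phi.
Compute the Cartan integers a_ij = 2(alpha_i, alpha_j)/(alpha_j, alpha_j); the resulting 2x2 Cartan matrix is
[[2, -1], [-1, 2]].
All simple roots have the same length, so the diagram is simply laced. The associated Dynkin diagram is a chain of 2 nodes with single edges (A_2), so the type is A_2 (the algebra sl(3)).

type A_2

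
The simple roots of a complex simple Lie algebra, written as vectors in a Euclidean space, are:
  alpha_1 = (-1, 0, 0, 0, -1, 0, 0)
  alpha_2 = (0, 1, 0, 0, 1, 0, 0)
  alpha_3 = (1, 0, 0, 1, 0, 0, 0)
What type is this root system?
Compute the Cartan integers a_ij = 2(alpha_i, alpha_j)/(alpha_j, alpha_j); the resulting 3x3 Cartan matrix is
[[2, -1, -1], [-1, 2, 0], [-1, 0, 2]].
All simple roots have the same length, so the diagram is simply laced. The associated Dynkin diagram is a chain of 3 nodes with single edges (A_3), so the type is A_3 (the algebra sl(4)).

type A_3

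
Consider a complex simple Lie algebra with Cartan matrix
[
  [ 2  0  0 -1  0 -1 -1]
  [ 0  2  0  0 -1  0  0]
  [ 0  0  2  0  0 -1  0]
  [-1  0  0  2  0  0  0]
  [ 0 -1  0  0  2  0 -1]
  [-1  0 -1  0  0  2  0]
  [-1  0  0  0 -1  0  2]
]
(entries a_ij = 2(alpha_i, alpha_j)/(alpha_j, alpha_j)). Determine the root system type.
type E_7

The matrix has rank 7 with 2's on the diagonal. Reading the off-diagonal entries as Dynkin edges (a single edge where a_ij = a_ji = -1; a double or triple edge where a_ij * a_ji = 2 or 3), the diagram is a chain of 6 nodes with one extra node attached to the third node from one end (E_7). One simple-root ordering that puts it in standard form is (alpha_3, alpha_4, alpha_6, alpha_1, alpha_7, alpha_5, alpha_2). So the algebra is type E_7.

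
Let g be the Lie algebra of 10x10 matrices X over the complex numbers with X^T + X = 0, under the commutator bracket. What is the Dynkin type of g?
type D_5

This is so(10) with 10 even, which has dimension 10(10-1)/2 = 45 and rank 10/2 = 5. In the classification of classical Lie algebras, the orthogonal algebra so(2n) in an even number of variables has type D_n; here n = 5, so the Dynkin diagram is a chain of 3 nodes with a fork of two nodes at one end (D_5). Hence the type is D_5.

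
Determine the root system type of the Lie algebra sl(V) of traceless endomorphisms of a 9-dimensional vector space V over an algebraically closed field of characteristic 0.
A_8 (sl(9))

This is sl(9), which has dimension 9^2 - 1 = 80 and rank 9 - 1 = 8 (a Cartan subalgebra is the diagonal traceless matrices). In the classification of classical Lie algebras, the special linear algebra sl(n+1) has type A_n; here n = 8, so the Dynkin diagram is a chain of 8 nodes with single edges (A_8). Hence the type is A_8.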